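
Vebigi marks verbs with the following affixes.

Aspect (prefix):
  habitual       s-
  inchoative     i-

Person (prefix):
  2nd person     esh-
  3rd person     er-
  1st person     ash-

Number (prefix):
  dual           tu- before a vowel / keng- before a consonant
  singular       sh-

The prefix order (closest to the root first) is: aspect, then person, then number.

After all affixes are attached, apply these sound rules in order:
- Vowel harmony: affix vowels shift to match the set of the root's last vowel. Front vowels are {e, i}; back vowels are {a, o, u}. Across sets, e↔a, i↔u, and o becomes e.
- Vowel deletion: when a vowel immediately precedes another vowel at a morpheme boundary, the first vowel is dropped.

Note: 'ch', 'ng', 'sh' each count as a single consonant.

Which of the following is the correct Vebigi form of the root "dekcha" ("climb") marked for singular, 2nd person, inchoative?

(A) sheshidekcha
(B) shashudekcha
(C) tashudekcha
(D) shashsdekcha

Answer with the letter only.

B

Attach aspect inchoative i- → idekcha.
Attach person 2nd person esh- → eshidekcha.
Attach number singular sh- → sheshidekcha.
Apply vowel harmony: sheshidekcha → shashudekcha.
Vowel deletion: no change.
So the correct form is shashudekcha, option (B).
(D) shashsdekcha is wrong: it uses habitual instead of inchoative for aspect.
(C) tashudekcha is wrong: it uses dual instead of singular for number.
(A) sheshidekcha is wrong: it fails to apply the sound rule(s).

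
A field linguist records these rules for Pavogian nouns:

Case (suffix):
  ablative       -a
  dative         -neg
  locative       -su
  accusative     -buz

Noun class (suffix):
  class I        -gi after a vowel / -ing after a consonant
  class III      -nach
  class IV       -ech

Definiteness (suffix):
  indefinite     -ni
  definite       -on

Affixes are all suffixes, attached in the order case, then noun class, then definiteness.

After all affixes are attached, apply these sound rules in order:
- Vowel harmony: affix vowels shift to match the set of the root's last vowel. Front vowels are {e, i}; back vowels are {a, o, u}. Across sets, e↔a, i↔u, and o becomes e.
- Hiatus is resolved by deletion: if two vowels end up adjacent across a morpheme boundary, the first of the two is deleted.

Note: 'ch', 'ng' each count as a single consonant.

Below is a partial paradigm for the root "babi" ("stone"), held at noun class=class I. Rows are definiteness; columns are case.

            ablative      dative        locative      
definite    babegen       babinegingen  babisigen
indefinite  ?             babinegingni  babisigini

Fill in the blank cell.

babegini

Attach case ablative -a → babia.
Attach noun class class I -gi (after vowel 'a') → babiagi.
Attach definiteness indefinite -ni → babiagini.
Apply vowel harmony: babiagini → babiegini.
Apply vowel deletion: babiegini → babegini.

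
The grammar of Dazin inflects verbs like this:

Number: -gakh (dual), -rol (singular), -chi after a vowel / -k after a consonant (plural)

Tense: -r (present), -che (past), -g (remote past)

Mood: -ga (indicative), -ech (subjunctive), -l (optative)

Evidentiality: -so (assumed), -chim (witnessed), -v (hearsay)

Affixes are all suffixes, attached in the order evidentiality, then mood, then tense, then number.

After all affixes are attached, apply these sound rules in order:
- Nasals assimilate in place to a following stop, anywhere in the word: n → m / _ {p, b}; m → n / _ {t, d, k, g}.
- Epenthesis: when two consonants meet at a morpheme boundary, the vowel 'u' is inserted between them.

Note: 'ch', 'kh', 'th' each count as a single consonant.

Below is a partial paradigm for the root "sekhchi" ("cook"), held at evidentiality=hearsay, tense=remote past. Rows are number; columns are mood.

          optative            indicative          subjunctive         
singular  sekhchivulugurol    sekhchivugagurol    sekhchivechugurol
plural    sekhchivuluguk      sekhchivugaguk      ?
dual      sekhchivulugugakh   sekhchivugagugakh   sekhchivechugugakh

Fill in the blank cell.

sekhchivechuguk

Attach evidentiality hearsay -v → sekhchiv.
Attach mood subjunctive -ech → sekhchivech.
Attach tense remote past -g → sekhchivechg.
Attach number plural -k (after consonant 'g') → sekhchivechgk.
Nasal assimilation: no change.
Apply epenthesis: sekhchivechgk → sekhchivechuguk.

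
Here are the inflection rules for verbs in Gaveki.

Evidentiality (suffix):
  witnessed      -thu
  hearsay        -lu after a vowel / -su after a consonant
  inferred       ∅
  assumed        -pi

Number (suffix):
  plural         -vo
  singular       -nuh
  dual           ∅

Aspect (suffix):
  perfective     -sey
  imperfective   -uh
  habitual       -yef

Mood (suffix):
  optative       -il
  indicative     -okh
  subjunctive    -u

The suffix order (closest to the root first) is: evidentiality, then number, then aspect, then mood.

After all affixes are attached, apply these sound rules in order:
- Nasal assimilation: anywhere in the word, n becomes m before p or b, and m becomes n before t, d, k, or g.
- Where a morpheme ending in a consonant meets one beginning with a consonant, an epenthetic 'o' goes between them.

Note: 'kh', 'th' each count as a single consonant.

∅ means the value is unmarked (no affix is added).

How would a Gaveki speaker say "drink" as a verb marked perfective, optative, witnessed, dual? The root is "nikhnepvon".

Attach evidentiality witnessed -thu → nikhnepvonthu.
number = dual: zero marking, form stays nikhnepvonthu.
Attach aspect perfective -sey → nikhnepvonthusey.
Attach mood optative -il → nikhnepvonthuseyil.
Nasal assimilation: no change.
Apply epenthesis: nikhnepvonthuseyil → nikhnepvonothuseyil.

nikhnepvonothuseyil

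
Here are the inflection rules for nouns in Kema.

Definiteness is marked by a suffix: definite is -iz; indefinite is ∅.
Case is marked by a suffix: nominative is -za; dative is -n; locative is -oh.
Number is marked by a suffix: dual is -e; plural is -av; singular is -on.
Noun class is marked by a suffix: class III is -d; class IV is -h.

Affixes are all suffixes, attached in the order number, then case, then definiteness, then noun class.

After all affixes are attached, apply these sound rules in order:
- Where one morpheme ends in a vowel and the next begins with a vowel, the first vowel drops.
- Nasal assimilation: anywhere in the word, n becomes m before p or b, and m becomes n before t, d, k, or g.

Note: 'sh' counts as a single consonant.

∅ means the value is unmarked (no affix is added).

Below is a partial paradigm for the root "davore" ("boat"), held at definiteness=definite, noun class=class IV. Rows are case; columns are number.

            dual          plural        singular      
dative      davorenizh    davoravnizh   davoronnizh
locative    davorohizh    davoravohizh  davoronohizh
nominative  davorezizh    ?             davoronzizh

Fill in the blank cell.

davoravzizh

Attach number plural -av → davoreav.
Attach case nominative -za → davoreavza.
Attach definiteness definite -iz → davoreavzaiz.
Attach noun class class IV -h → davoreavzaizh.
Apply vowel deletion: davoreavzaizh → davoravzizh.
Nasal assimilation: no change.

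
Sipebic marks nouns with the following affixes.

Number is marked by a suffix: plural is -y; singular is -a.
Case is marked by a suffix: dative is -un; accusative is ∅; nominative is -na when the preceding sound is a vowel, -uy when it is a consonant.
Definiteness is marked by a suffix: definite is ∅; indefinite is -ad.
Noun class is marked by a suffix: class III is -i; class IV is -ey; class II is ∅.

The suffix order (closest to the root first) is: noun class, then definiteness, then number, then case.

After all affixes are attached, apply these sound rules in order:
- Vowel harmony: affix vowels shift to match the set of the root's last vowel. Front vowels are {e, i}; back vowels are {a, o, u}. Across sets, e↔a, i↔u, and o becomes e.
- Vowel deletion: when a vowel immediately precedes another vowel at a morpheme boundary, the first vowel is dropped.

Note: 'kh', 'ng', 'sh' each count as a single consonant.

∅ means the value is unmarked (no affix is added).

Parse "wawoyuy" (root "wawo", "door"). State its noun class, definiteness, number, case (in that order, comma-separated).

class II, definite, plural, nominative

Segment: wawo-y-uy.
noun class: ∅ → class II.
definiteness: ∅ → definite.
number: -y → plural.
case: -na/uy → nominative.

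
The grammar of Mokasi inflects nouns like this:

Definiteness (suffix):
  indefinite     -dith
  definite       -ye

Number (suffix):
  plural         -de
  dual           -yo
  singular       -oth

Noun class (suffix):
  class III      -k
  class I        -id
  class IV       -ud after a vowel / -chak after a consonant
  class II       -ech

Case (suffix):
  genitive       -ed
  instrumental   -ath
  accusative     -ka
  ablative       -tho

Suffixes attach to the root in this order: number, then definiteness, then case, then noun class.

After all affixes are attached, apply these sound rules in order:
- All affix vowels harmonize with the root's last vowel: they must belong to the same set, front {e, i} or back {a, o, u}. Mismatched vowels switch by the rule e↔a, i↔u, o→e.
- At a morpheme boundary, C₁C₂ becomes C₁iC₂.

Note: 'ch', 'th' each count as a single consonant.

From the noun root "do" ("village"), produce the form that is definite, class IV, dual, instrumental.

doyoyaathichak

Attach number dual -yo → doyo.
Attach definiteness definite -ye → doyoye.
Attach case instrumental -ath → doyoyeath.
Attach noun class class IV -chak (after consonant 'th') → doyoyeathchak.
Apply vowel harmony: doyoyeathchak → doyoyaathchak.
Apply epenthesis: doyoyaathchak → doyoyaathichak.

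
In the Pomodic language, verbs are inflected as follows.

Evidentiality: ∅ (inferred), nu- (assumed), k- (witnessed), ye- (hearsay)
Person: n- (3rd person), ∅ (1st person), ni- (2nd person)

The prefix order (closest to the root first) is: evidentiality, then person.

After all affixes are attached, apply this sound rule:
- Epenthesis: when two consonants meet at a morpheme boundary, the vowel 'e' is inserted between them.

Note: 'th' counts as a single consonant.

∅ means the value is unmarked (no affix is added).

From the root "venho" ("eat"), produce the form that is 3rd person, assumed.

nenuvenho

Attach evidentiality assumed nu- → nuvenho.
Attach person 3rd person n- → nnuvenho.
Apply epenthesis: nnuvenho → nenuvenho.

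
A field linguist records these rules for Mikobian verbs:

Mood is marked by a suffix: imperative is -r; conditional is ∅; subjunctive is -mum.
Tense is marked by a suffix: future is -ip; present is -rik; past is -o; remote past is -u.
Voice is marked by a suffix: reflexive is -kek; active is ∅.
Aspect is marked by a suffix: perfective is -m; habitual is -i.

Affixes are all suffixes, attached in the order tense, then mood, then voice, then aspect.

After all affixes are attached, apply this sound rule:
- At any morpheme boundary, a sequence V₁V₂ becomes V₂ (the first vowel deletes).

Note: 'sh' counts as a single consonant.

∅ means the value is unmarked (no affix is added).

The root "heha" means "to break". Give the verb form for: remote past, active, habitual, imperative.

hehuri

Attach tense remote past -u → hehau.
Attach mood imperative -r → hehaur.
voice = active: zero marking, form stays hehaur.
Attach aspect habitual -i → hehauri.
Apply vowel deletion: hehauri → hehuri.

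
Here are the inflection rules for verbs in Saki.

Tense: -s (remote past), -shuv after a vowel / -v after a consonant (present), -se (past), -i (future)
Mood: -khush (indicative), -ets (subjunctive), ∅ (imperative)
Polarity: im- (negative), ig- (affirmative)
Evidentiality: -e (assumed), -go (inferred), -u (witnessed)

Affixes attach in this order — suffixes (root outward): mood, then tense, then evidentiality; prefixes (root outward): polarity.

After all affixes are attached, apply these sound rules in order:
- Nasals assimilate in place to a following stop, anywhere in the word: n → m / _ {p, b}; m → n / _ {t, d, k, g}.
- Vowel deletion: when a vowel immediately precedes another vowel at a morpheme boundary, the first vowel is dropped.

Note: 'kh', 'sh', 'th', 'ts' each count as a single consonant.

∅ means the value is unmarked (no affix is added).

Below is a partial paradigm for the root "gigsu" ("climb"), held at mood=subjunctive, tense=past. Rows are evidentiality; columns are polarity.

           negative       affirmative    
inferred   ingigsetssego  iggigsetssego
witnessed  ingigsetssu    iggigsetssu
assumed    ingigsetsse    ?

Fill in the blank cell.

iggigsetsse

Attach mood subjunctive -ets → gigsuets.
Attach tense past -se → gigsuetsse.
Attach evidentiality assumed -e → gigsuetssee.
Attach polarity affirmative ig- → iggigsuetssee.
Nasal assimilation: no change.
Apply vowel deletion: iggigsuetssee → iggigsetsse.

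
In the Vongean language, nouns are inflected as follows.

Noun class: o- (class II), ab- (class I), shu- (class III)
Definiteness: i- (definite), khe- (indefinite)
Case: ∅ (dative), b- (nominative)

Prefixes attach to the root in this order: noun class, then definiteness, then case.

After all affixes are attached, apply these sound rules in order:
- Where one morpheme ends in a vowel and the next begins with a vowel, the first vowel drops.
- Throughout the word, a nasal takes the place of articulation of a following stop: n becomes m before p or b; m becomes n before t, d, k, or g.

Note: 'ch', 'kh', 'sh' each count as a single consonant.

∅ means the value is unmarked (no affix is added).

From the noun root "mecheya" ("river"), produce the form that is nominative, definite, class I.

Attach noun class class I ab- → abmecheya.
Attach definiteness definite i- → iabmecheya.
Attach case nominative b- → biabmecheya.
Apply vowel deletion: biabmecheya → babmecheya.
Nasal assimilation: no change.

babmecheya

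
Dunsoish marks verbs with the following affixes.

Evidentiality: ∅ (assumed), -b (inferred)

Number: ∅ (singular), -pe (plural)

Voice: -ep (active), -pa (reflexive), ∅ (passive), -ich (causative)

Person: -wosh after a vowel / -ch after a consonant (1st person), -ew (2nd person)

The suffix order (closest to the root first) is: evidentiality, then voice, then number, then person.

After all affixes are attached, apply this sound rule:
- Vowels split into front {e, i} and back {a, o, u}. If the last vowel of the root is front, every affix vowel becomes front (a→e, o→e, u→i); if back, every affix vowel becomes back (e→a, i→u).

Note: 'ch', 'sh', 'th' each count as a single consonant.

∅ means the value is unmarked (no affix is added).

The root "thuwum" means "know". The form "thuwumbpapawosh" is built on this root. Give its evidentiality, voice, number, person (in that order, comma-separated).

inferred, reflexive, plural, 1st person

Segment: thuwum-b-pa-pe-wosh.
evidentiality: -b → inferred.
voice: -pa → reflexive.
number: -pe → plural.
person: -wosh/ch → 1st person.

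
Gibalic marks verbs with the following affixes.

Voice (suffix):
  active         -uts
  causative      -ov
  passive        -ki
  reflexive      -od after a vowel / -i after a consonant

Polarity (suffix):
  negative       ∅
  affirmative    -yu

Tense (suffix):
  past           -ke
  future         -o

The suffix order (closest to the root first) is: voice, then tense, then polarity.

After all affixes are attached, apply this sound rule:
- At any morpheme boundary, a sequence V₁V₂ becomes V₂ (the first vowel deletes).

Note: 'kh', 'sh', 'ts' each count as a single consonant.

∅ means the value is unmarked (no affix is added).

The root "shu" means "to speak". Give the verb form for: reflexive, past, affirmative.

Attach voice reflexive -od (after vowel 'u') → shuod.
Attach tense past -ke → shuodke.
Attach polarity affirmative -yu → shuodkeyu.
Apply vowel deletion: shuodkeyu → shodkeyu.

shodkeyu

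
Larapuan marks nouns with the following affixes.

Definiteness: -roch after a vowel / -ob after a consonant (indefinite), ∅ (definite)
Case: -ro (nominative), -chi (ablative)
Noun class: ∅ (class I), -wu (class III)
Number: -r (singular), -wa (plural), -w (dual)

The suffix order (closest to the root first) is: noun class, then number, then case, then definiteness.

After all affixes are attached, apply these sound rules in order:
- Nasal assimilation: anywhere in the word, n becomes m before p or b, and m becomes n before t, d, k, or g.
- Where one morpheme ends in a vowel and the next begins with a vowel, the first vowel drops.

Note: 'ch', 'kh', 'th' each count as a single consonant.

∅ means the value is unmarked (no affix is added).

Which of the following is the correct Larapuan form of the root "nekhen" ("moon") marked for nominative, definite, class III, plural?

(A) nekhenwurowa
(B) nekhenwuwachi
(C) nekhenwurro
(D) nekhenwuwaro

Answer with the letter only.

D

Attach noun class class III -wu → nekhenwu.
Attach number plural -wa → nekhenwuwa.
Attach case nominative -ro → nekhenwuwaro.
definiteness = definite: zero marking, form stays nekhenwuwaro.
Nasal assimilation: no change.
Vowel deletion: no change.
So the correct form is nekhenwuwaro, option (D).
(B) nekhenwuwachi is wrong: it uses ablative instead of nominative for case.
(C) nekhenwurro is wrong: it uses singular instead of plural for number.
(A) nekhenwurowa is wrong: it has the affixes in the wrong order.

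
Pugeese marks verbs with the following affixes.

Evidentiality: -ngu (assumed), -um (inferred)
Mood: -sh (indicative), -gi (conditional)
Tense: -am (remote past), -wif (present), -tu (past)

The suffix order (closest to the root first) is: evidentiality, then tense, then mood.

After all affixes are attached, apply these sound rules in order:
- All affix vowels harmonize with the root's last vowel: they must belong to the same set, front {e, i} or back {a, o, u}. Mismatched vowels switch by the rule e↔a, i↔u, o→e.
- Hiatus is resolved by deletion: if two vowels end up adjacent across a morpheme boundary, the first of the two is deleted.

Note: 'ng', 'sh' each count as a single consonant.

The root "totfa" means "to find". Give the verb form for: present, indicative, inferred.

totfumwufsh

Attach evidentiality inferred -um → totfaum.
Attach tense present -wif → totfaumwif.
Attach mood indicative -sh → totfaumwifsh.
Apply vowel harmony: totfaumwifsh → totfaumwufsh.
Apply vowel deletion: totfaumwufsh → totfumwufsh.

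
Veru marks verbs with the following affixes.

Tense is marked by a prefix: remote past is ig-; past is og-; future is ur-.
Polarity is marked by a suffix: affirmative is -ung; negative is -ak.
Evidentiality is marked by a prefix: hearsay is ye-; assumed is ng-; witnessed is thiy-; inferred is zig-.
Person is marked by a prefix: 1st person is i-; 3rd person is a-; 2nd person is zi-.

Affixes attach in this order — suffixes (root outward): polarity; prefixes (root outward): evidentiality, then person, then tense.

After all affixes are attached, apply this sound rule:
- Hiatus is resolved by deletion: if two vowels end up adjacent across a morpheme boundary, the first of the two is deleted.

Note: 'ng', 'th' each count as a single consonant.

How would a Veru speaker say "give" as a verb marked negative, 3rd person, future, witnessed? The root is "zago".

Attach polarity negative -ak → zagoak.
Attach evidentiality witnessed thiy- → thiyzagoak.
Attach person 3rd person a- → athiyzagoak.
Attach tense future ur- → urathiyzagoak.
Apply vowel deletion: urathiyzagoak → urathiyzagak.

urathiyzagak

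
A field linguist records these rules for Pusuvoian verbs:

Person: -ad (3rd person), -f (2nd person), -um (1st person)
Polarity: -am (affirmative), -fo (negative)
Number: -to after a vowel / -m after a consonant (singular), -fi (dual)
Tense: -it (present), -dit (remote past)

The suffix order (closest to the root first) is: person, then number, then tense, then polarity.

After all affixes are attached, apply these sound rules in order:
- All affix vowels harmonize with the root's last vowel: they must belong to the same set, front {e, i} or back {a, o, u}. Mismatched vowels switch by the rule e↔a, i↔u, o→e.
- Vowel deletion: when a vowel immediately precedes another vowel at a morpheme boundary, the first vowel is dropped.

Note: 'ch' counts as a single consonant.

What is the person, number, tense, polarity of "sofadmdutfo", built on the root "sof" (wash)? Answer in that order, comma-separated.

Segment: sof-ad-m-dit-fo.
person: -ad → 3rd person.
number: -to/m → singular.
tense: -dit → remote past.
polarity: -fo → negative.

3rd person, singular, remote past, negative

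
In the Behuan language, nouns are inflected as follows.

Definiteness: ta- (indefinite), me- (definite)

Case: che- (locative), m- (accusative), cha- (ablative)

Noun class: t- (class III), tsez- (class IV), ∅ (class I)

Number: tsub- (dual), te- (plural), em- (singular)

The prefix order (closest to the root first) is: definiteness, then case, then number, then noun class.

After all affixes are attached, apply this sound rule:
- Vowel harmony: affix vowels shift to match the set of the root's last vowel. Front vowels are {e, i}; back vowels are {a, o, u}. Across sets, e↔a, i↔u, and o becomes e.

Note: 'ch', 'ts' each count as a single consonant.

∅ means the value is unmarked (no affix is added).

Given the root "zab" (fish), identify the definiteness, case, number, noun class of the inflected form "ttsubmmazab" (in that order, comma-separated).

Segment: t-tsub-m-me-zab.
definiteness: me- → definite.
case: m- → accusative.
number: tsub- → dual.
noun class: t- → class III.

definite, accusative, dual, class III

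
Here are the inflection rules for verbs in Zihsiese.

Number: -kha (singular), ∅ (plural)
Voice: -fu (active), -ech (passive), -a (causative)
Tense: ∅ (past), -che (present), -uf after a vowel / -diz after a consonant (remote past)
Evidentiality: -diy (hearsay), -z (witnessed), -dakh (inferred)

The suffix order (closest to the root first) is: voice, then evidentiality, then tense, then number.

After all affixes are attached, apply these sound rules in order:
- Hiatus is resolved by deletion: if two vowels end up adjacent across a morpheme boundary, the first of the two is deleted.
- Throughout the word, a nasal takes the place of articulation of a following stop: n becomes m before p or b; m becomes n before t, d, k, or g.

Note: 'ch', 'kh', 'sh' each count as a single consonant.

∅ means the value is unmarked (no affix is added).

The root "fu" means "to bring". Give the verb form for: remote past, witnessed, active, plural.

fufuzdiz

Attach voice active -fu → fufu.
Attach evidentiality witnessed -z → fufuz.
Attach tense remote past -diz (after consonant 'z') → fufuzdiz.
number = plural: zero marking, form stays fufuzdiz.
Vowel deletion: no change.
Nasal assimilation: no change.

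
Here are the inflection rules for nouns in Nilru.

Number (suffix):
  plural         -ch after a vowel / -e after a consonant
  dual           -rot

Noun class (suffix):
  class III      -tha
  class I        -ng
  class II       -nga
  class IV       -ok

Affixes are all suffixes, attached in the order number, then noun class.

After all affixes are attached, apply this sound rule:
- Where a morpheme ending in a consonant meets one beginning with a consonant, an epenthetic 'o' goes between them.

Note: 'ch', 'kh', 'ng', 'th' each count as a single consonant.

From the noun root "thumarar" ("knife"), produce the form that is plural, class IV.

thumarareok

Attach number plural -e (after consonant 'r') → thumarare.
Attach noun class class IV -ok → thumarareok.
Epenthesis: no change.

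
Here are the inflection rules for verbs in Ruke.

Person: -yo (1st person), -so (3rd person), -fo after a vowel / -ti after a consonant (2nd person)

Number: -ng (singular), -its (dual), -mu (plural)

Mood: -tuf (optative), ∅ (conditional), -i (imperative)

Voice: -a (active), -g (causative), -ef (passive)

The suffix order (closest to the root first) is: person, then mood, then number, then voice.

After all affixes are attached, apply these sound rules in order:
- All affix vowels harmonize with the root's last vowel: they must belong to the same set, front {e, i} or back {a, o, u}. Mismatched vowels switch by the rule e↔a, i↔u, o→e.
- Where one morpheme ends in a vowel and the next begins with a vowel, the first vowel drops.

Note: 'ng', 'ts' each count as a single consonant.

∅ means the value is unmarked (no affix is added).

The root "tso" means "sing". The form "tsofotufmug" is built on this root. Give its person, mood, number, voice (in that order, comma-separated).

Segment: tso-fo-tuf-mu-g.
person: -fo/ti → 2nd person.
mood: -tuf → optative.
number: -mu → plural.
voice: -g → causative.

2nd person, optative, plural, causative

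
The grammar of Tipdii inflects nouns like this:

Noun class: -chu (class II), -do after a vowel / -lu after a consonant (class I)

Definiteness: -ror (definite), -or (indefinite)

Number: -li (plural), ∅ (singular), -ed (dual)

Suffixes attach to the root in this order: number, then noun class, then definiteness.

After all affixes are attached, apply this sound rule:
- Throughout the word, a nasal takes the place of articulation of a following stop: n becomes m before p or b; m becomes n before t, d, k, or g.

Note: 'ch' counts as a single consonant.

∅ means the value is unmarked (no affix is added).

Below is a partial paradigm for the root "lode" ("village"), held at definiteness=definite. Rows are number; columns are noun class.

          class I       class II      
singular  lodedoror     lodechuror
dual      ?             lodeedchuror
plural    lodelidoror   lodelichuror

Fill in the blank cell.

lodeedluror

Attach number dual -ed → lodeed.
Attach noun class class I -lu (after consonant 'd') → lodeedlu.
Attach definiteness definite -ror → lodeedluror.
Nasal assimilation: no change.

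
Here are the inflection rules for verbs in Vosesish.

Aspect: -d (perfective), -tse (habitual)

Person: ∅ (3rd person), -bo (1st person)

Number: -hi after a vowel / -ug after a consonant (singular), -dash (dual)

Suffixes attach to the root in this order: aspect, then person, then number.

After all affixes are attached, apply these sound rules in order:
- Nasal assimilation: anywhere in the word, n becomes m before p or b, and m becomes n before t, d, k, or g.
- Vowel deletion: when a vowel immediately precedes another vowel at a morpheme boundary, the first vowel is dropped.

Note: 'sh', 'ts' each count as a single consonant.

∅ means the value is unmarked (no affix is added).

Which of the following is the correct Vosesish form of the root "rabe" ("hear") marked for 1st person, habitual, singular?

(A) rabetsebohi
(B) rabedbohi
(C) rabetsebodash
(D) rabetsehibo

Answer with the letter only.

Attach aspect habitual -tse → rabetse.
Attach person 1st person -bo → rabetsebo.
Attach number singular -hi (after vowel 'o') → rabetsebohi.
Nasal assimilation: no change.
Vowel deletion: no change.
So the correct form is rabetsebohi, option (A).
(B) rabedbohi is wrong: it uses perfective instead of habitual for aspect.
(D) rabetsehibo is wrong: it has the affixes in the wrong order.
(C) rabetsebodash is wrong: it uses dual instead of singular for number.

A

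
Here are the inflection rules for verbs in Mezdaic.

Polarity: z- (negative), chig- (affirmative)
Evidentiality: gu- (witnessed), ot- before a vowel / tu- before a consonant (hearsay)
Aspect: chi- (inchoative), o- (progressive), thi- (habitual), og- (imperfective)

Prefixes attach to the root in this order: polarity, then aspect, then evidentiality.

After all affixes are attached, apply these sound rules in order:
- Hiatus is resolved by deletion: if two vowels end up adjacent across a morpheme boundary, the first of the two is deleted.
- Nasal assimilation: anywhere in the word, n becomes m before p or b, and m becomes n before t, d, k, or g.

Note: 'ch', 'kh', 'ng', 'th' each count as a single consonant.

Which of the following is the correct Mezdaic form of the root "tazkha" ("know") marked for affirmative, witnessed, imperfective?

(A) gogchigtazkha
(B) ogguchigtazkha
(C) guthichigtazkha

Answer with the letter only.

Attach polarity affirmative chig- → chigtazkha.
Attach aspect imperfective og- → ogchigtazkha.
Attach evidentiality witnessed gu- → guogchigtazkha.
Apply vowel deletion: guogchigtazkha → gogchigtazkha.
Nasal assimilation: no change.
So the correct form is gogchigtazkha, option (A).
(C) guthichigtazkha is wrong: it uses habitual instead of imperfective for aspect.
(B) ogguchigtazkha is wrong: it has the affixes in the wrong order.

A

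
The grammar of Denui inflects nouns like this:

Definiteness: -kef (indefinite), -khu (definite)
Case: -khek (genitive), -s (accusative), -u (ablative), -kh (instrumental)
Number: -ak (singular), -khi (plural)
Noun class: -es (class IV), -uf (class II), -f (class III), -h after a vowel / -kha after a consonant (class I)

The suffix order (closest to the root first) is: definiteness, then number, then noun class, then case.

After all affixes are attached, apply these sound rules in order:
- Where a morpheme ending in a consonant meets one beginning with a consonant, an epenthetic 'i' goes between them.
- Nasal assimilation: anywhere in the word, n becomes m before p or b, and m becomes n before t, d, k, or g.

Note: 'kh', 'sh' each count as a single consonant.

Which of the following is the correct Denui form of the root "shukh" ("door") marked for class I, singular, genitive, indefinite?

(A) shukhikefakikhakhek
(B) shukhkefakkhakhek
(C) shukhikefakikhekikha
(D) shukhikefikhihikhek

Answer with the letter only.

A

Attach definiteness indefinite -kef → shukhkef.
Attach number singular -ak → shukhkefak.
Attach noun class class I -kha (after consonant 'k') → shukhkefakkha.
Attach case genitive -khek → shukhkefakkhakhek.
Apply epenthesis: shukhkefakkhakhek → shukhikefakikhakhek.
Nasal assimilation: no change.
So the correct form is shukhikefakikhakhek, option (A).
(B) shukhkefakkhakhek is wrong: it fails to apply the sound rule(s).
(D) shukhikefikhihikhek is wrong: it uses plural instead of singular for number.
(C) shukhikefakikhekikha is wrong: it has the affixes in the wrong order.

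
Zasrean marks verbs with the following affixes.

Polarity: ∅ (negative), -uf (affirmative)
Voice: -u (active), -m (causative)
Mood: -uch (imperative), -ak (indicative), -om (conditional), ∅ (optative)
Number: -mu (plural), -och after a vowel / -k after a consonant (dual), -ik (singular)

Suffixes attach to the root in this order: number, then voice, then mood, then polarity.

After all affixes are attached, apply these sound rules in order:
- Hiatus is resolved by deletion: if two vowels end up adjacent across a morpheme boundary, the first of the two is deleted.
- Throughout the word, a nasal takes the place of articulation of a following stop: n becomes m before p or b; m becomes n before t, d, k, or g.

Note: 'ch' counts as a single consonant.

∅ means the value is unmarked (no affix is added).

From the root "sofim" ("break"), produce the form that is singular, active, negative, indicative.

sofimikak

Attach number singular -ik → sofimik.
Attach voice active -u → sofimiku.
Attach mood indicative -ak → sofimikuak.
polarity = negative: zero marking, form stays sofimikuak.
Apply vowel deletion: sofimikuak → sofimikak.
Nasal assimilation: no change.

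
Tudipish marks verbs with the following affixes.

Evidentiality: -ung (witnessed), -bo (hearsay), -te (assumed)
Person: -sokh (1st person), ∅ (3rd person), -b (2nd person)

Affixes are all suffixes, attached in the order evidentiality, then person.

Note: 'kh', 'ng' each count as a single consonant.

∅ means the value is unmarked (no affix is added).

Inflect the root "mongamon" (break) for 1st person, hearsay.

mongamonbosokh

Attach evidentiality hearsay -bo → mongamonbo.
Attach person 1st person -sokh → mongamonbosokh.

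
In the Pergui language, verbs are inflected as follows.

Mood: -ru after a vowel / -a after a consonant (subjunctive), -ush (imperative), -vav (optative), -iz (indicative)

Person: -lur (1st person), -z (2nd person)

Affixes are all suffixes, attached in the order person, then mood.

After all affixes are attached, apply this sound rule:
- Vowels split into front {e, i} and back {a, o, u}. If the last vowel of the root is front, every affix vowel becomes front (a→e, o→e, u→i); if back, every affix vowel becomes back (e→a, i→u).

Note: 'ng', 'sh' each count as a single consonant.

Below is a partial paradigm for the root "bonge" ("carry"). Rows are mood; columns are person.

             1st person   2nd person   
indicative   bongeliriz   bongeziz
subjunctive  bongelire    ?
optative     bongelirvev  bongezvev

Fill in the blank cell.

bongeze

Attach person 2nd person -z → bongez.
Attach mood subjunctive -a (after consonant 'z') → bongeza.
Apply vowel harmony: bongeza → bongeze.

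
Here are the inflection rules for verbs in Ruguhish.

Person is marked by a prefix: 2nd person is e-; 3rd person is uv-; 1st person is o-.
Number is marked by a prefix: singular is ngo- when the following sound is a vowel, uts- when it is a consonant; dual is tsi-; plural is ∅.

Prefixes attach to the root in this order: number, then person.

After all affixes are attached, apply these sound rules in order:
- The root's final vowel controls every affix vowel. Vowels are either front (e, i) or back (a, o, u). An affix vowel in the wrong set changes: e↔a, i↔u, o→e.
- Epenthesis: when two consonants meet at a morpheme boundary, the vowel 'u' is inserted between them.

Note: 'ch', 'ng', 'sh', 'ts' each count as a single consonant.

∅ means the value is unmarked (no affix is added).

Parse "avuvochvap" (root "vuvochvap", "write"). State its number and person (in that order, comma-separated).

plural, 2nd person

Segment: e-vuvochvap.
number: ∅ → plural.
person: e- → 2nd person.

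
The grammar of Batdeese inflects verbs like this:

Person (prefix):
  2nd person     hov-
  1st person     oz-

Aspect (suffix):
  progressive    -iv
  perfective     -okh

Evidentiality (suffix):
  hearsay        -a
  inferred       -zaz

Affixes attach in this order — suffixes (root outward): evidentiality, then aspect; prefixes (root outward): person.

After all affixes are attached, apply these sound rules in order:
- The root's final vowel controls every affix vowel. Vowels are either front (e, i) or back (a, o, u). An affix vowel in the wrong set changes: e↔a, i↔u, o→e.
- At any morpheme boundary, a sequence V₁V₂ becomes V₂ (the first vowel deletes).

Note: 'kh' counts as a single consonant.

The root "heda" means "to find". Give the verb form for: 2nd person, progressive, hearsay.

Attach evidentiality hearsay -a → hedaa.
Attach person 2nd person hov- → hovhedaa.
Attach aspect progressive -iv → hovhedaaiv.
Apply vowel harmony: hovhedaaiv → hovhedaauv.
Apply vowel deletion: hovhedaauv → hovheduv.

hovheduv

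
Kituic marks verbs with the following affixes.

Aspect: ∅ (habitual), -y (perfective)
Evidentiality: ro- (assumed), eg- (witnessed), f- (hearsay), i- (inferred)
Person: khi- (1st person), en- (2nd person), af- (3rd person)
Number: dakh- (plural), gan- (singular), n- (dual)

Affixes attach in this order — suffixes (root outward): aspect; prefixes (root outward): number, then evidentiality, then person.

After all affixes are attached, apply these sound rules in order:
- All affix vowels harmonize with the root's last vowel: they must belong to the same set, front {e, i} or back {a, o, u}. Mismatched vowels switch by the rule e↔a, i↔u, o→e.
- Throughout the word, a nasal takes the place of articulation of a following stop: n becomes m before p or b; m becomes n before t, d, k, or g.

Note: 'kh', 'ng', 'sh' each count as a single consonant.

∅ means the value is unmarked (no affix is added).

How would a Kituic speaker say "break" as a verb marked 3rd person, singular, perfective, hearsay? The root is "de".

effgendey

Attach aspect perfective -y → dey.
Attach number singular gan- → gandey.
Attach evidentiality hearsay f- → fgandey.
Attach person 3rd person af- → affgandey.
Apply vowel harmony: affgandey → effgendey.
Nasal assimilation: no change.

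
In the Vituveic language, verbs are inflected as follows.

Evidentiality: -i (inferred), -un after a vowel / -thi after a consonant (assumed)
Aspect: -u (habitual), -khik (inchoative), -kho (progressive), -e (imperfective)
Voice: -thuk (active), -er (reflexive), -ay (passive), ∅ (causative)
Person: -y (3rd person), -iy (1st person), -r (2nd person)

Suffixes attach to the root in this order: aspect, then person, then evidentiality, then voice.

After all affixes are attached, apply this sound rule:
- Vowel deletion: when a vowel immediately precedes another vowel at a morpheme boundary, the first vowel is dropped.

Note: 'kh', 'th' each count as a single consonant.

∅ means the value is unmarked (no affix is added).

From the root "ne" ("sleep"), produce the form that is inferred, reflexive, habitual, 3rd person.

nuyer

Attach aspect habitual -u → neu.
Attach person 3rd person -y → neuy.
Attach evidentiality inferred -i → neuyi.
Attach voice reflexive -er → neuyier.
Apply vowel deletion: neuyier → nuyer.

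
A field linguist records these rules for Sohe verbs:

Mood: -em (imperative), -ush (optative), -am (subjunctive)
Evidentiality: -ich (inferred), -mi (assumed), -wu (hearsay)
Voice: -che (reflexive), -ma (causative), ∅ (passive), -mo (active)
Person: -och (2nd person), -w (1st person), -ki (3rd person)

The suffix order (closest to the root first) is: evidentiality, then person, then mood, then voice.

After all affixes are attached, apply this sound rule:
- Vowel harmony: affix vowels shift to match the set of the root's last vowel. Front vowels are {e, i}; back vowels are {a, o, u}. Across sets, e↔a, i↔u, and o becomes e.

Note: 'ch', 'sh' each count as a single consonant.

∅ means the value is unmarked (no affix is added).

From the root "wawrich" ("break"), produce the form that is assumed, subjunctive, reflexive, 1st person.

wawrichmiwemche

Attach evidentiality assumed -mi → wawrichmi.
Attach person 1st person -w → wawrichmiw.
Attach mood subjunctive -am → wawrichmiwam.
Attach voice reflexive -che → wawrichmiwamche.
Apply vowel harmony: wawrichmiwamche → wawrichmiwemche.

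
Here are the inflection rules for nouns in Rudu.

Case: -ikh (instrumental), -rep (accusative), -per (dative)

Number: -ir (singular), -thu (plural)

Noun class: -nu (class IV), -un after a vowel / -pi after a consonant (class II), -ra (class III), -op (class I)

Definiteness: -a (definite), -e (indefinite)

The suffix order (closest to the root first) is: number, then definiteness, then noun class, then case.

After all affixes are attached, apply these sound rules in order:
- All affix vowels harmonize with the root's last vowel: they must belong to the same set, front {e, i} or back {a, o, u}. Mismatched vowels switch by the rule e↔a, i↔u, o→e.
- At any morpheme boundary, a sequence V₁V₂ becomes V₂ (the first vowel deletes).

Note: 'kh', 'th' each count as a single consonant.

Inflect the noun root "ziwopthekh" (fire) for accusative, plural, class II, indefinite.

Attach number plural -thu → ziwopthekhthu.
Attach definiteness indefinite -e → ziwopthekhthue.
Attach noun class class II -un (after vowel 'e') → ziwopthekhthueun.
Attach case accusative -rep → ziwopthekhthueunrep.
Apply vowel harmony: ziwopthekhthueunrep → ziwopthekhthieinrep.
Apply vowel deletion: ziwopthekhthieinrep → ziwopthekhthinrep.

ziwopthekhthinrep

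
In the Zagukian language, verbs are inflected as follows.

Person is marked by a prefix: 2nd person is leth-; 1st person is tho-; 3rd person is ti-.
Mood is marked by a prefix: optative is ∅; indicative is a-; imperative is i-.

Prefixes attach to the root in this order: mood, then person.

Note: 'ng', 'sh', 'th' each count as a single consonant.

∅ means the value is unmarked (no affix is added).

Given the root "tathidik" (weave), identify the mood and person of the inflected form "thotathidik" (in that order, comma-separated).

Segment: tho-tathidik.
mood: ∅ → optative.
person: tho- → 1st person.

optative, 1st person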